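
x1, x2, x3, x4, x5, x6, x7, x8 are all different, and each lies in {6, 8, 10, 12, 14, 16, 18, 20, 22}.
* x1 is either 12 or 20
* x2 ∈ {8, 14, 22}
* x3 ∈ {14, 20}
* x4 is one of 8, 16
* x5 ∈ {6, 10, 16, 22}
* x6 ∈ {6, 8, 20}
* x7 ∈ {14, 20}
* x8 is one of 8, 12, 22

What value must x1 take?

The 8 variables together cover exactly {6, 8, 10, 12, 14, 16, 20, 22} — 8 values for 8 variables — and 10 appears only in x5's list, so x5 = 10.
The 7 still-open variables draw from only 7 values {6, 8, 12, 14, 16, 20, 22}, so each is used; only x6 can be 6, hence x6 = 6.
The 6 still-open variables together cover exactly {8, 12, 14, 16, 20, 22} — 6 values for 6 variables — and 16 appears only in x4's list, so x4 = 16.
x3 and x7 share exactly the 2 values {14, 20}; by pigeonhole those values go to them, so strike 14, 20 from x1, x2.
So x1 = 12.

12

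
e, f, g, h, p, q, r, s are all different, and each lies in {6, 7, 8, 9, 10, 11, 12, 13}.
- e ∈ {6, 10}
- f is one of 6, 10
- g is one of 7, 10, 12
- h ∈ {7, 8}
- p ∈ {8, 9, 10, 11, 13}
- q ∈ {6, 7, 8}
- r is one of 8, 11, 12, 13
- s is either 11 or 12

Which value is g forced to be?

12

Among the 8 variables, 9 fits only p (and all 8 values in {6, 7, 8, 9, 10, 11, 12, 13} must be used), so p = 9.
Among the 7 still-open variables, 13 fits only r (and all 7 values in {6, 7, 8, 10, 11, 12, 13} must be used), so r = 13.
The 6 still-open variables draw from only 6 values {6, 7, 8, 10, 11, 12}, so each is used; only s can be 11, hence s = 11.
Among the 5 still-open variables, 12 fits only g (and all 5 values in {6, 7, 8, 10, 12} must be used), so g = 12.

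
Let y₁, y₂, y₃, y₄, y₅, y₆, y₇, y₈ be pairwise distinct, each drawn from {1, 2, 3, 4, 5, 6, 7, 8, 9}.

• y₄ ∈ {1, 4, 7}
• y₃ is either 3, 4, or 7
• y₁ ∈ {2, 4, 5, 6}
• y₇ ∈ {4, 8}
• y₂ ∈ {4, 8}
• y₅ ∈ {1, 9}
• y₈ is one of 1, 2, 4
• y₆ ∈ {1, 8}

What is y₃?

y₂ and y₇ between them cover only {4, 8} — a naked pair. Remove those values from y₁, y₃, y₄, y₆, y₈.
y₆ has just one choice, so y₆ = 1. Strike 1 from y₄, y₅, y₈.
y₈ has just one choice, so y₈ = 2. Strike 2 from y₁.
y₄ must be 7 (only option left). Eliminate 7 elsewhere: y₃.
So y₃ = 3.

3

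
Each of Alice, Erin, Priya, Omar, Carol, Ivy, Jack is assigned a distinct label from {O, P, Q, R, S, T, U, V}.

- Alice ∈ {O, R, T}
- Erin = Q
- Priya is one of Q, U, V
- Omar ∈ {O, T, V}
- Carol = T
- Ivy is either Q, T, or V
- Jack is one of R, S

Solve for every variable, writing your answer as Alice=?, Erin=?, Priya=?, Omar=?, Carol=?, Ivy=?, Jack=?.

Alice=R, Erin=Q, Priya=U, Omar=O, Carol=T, Ivy=V, Jack=S

Erin has just one choice, so Erin = Q. Eliminate Q elsewhere: Priya, Ivy.
Carol's domain is down to {T}, so Carol = T. Eliminate T elsewhere: Alice, Omar, Ivy.
That leaves Ivy = V. So Priya, Omar can't be V.
Priya's domain is down to {U}, so Priya = U.
That leaves Omar = O. Remove O from Alice.
Alice has just one choice, so Alice = R. Remove R from Jack.
That leaves Jack = S.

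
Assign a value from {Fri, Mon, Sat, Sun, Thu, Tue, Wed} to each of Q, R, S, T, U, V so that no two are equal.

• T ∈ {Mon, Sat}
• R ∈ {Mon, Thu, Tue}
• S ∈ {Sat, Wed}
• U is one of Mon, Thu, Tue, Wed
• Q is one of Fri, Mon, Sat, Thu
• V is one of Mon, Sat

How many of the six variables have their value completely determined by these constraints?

2

The 6 variables draw from only 6 values {Fri, Mon, Sat, Thu, Tue, Wed}, so each is used; only Q can be Fri, hence Q = Fri.
T and V share exactly the 2 values {Mon, Sat}; by pigeonhole those values go to them, so strike Mon, Sat from R, S, U.
That leaves S = Wed. Remove Wed from U.
Determined: Q=Fri, S=Wed. The other variables each still have more than one consistent value. That makes 2.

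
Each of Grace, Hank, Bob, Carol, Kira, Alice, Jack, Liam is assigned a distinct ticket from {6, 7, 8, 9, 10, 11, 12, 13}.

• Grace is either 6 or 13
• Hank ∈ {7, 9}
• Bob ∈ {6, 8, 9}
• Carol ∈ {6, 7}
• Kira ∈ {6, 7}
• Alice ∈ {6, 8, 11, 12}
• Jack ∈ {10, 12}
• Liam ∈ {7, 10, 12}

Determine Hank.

9

Among the 8 variables, 11 fits only Alice (and all 8 values in {6, 7, 8, 9, 10, 11, 12, 13} must be used), so Alice = 11.
The 7 still-open variables together cover exactly {6, 7, 8, 9, 10, 12, 13} — 7 values for 7 variables — and 8 appears only in Bob's list, so Bob = 8.
Among the 6 still-open variables, 9 fits only Hank (and all 6 values in {6, 7, 9, 10, 12, 13} must be used), so Hank = 9.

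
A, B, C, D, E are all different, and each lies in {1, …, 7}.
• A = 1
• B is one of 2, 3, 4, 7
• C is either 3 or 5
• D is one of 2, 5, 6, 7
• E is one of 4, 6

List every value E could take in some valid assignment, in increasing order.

A's domain is down to {1}, so A = 1.
No further eliminations apply; E can still be any of 4, 6.

4, 6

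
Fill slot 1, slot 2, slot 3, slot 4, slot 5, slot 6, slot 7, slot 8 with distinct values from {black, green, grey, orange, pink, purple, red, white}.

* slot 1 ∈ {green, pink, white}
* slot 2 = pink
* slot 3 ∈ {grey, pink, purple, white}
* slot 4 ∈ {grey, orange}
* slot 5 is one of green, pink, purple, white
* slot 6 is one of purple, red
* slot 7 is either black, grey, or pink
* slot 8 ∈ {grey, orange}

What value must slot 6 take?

slot 2's domain is down to {pink}, so slot 2 = pink. Eliminate pink elsewhere: slot 1, slot 3, slot 5, slot 7.
Among the 7 still-open variables, black fits only slot 7 (and all 7 values in {black, green, grey, orange, purple, red, white} must be used), so slot 7 = black.
Among the 6 still-open variables, red fits only slot 6 (and all 6 values in {green, grey, orange, purple, red, white} must be used), so slot 6 = red.

red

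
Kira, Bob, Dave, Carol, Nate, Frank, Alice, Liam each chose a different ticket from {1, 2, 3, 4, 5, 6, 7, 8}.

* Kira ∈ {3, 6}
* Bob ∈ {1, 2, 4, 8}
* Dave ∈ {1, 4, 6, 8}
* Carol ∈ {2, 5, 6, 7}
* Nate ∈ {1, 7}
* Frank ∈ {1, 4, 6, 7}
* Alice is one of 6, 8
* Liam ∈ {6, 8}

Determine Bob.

2

The 8 variables draw from only 8 values {1, 2, 3, 4, 5, 6, 7, 8}, so each is used; only Kira can be 3, hence Kira = 3.
Among the 7 still-open variables, 5 fits only Carol (and all 7 values in {1, 2, 4, 5, 6, 7, 8} must be used), so Carol = 5.
Among the 6 still-open variables, 2 fits only Bob (and all 6 values in {1, 2, 4, 6, 7, 8} must be used), so Bob = 2.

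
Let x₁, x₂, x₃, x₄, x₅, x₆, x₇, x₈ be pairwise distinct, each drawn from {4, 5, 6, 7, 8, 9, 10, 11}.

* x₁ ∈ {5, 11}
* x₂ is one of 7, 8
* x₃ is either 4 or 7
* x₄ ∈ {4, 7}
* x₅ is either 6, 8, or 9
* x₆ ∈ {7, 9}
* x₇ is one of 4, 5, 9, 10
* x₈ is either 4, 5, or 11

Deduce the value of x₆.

The 8 variables draw from only 8 values {4, 5, 6, 7, 8, 9, 10, 11}, so each is used; only x₅ can be 6, hence x₅ = 6.
The 7 still-open variables draw from only 7 values {4, 5, 7, 8, 9, 10, 11}, so each is used; only x₂ can be 8, hence x₂ = 8.
Among the 6 still-open variables, 10 fits only x₇ (and all 6 values in {4, 5, 7, 9, 10, 11} must be used), so x₇ = 10.
Among the 5 still-open variables, 9 fits only x₆ (and all 5 values in {4, 5, 7, 9, 11} must be used), so x₆ = 9.

9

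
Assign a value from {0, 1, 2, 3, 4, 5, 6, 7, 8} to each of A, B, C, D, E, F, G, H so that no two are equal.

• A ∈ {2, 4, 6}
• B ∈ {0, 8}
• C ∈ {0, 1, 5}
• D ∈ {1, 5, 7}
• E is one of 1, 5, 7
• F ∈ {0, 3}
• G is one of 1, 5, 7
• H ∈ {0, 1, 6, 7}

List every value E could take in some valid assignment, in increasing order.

The 3 variables D, E, G are confined to {1, 5, 7}, which locks those values in; drop them from C, H.
That leaves C = 0. So B, F, H can't be 0.
That leaves F = 3.
H must be 6 (only option left). Eliminate 6 elsewhere: A.
B must be 8 (only option left).
No further eliminations apply; E can still be any of 1, 5, 7.

1, 5, 7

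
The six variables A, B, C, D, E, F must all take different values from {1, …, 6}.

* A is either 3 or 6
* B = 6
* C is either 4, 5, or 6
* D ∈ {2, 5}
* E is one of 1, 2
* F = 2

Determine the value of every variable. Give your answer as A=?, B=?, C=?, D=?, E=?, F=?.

B has just one choice, so B = 6. So A, C can't be 6.
F has just one choice, so F = 2. Eliminate 2 elsewhere: D, E.
A's domain is down to {3}, so A = 3.
That leaves D = 5. So C can't be 5.
E's domain is down to {1}, so E = 1.
C must be 4 (only option left).

A=3, B=6, C=4, D=5, E=1, F=2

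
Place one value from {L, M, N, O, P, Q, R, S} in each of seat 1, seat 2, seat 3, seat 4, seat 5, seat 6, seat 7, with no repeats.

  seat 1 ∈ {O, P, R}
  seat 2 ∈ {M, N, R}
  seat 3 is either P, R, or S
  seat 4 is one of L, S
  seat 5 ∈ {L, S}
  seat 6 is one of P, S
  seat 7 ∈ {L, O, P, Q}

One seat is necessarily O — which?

seat 1

seat 4 and seat 5 between them cover only {L, S} — a naked pair. Remove those values from seat 3, seat 6, seat 7.
That leaves seat 6 = P. Remove P from seat 1, seat 3, seat 7.
That leaves seat 3 = R. So seat 1, seat 2 can't be R.
So O goes to seat 1.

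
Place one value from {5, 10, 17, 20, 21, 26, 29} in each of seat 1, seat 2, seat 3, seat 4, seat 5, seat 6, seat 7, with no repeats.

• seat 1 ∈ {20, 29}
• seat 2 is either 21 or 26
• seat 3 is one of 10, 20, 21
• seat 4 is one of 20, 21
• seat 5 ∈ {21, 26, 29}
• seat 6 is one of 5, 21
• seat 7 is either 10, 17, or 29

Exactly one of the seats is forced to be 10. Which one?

The 7 variables draw from only 7 values {5, 10, 17, 20, 21, 26, 29}, so each is used; only seat 6 can be 5, hence seat 6 = 5.
The 6 still-open variables draw from only 6 values {10, 17, 20, 21, 26, 29}, so each is used; only seat 7 can be 17, hence seat 7 = 17.
The 5 still-open variables draw from only 5 values {10, 20, 21, 26, 29}, so each is used; only seat 3 can be 10, hence seat 3 = 10.

seat 3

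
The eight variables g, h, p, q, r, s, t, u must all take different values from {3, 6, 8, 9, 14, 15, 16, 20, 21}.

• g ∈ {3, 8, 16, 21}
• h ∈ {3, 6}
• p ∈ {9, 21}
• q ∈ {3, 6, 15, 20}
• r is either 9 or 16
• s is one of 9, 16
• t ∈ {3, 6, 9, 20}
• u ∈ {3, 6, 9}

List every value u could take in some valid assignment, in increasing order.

Among the 8 variables, 8 fits only g (and all 8 values in {3, 6, 8, 9, 15, 16, 20, 21} must be used), so g = 8.
The 7 still-open variables draw from only 7 values {3, 6, 9, 15, 16, 20, 21}, so each is used; only q can be 15, hence q = 15.
The 6 still-open variables draw from only 6 values {3, 6, 9, 16, 20, 21}, so each is used; only t can be 20, hence t = 20.
The 5 still-open variables together cover exactly {3, 6, 9, 16, 21} — 5 values for 5 variables — and 21 appears only in p's list, so p = 21.
r and s between them cover only {9, 16} — a naked pair. Remove those values from u.
No further eliminations apply; u can still be any of 3, 6.

3, 6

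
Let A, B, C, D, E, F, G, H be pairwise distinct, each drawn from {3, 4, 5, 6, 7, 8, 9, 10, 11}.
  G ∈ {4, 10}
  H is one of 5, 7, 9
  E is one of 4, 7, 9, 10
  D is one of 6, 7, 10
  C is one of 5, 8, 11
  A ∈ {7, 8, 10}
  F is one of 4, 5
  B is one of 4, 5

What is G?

The 8 variables draw from only 8 values {4, 5, 6, 7, 8, 9, 10, 11}, so each is used; only D can be 6, hence D = 6.
Among the 7 still-open variables, 11 fits only C (and all 7 values in {4, 5, 7, 8, 9, 10, 11} must be used), so C = 11.
The 6 still-open variables draw from only 6 values {4, 5, 7, 8, 9, 10}, so each is used; only A can be 8, hence A = 8.
B and F between them cover only {4, 5} — a naked pair. Remove those values from E, G, H.
So G = 10.

10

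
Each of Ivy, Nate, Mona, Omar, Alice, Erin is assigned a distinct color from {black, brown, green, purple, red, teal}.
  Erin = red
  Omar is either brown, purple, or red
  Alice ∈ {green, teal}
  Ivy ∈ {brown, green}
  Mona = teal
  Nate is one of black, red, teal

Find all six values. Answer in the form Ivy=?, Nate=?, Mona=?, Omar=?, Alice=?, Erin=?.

Ivy=brown, Nate=black, Mona=teal, Omar=purple, Alice=green, Erin=red

Mona has just one choice, so Mona = teal. So Nate, Alice can't be teal.
Alice must be green (only option left). Strike green from Ivy.
Erin must be red (only option left). So Nate, Omar can't be red.
Ivy must be brown (only option left). Strike brown from Omar.
Nate must be black (only option left).
That leaves Omar = purple.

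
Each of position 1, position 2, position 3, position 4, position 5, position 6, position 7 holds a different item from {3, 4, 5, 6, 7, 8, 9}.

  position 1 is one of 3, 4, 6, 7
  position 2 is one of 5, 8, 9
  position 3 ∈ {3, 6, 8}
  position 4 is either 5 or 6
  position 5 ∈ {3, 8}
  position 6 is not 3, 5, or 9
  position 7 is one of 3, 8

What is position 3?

6

The 7 variables draw from only 7 values {3, 4, 5, 6, 7, 8, 9}, so each is used; only position 2 can be 9, hence position 2 = 9.
The 6 still-open variables together cover exactly {3, 4, 5, 6, 7, 8} — 6 values for 6 variables — and 5 appears only in position 4's list, so position 4 = 5.
The 2 variables position 5 and position 7 are confined to {3, 8}, which locks those values in; drop them from position 1, position 3, position 6.
So position 3 = 6.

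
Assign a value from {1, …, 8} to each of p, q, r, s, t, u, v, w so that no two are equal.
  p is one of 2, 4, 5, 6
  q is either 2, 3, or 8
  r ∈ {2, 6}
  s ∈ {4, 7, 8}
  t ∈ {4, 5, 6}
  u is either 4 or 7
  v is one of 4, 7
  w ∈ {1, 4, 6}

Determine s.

8

Among the 8 variables, 1 fits only w (and all 8 values in {1, 2, 3, 4, 5, 6, 7, 8} must be used), so w = 1.
Among the 7 still-open variables, 3 fits only q (and all 7 values in {2, 3, 4, 5, 6, 7, 8} must be used), so q = 3.
Among the 6 still-open variables, 8 fits only s (and all 6 values in {2, 4, 5, 6, 7, 8} must be used), so s = 8.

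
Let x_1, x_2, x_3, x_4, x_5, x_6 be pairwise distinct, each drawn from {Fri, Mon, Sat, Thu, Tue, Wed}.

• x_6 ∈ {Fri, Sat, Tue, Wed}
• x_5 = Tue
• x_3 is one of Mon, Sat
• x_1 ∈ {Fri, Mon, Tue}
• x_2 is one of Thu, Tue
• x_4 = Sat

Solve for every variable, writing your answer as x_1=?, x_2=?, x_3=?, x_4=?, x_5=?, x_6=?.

x_4 must be Sat (only option left). Strike Sat from x_3, x_6.
x_5 has just one choice, so x_5 = Tue. So x_1, x_2, x_6 can't be Tue.
x_2's domain is down to {Thu}, so x_2 = Thu.
x_3 must be Mon (only option left). Remove Mon from x_1.
x_1's domain is down to {Fri}, so x_1 = Fri. So x_6 can't be Fri.
That leaves x_6 = Wed.

x_1=Fri, x_2=Thu, x_3=Mon, x_4=Sat, x_5=Tue, x_6=Wed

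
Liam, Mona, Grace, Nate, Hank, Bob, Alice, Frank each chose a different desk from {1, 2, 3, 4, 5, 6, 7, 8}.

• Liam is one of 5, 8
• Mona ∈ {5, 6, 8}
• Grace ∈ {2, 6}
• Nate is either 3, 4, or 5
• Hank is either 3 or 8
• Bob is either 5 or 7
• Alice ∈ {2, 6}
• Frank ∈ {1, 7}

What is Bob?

7

Among the 8 variables, 1 fits only Frank (and all 8 values in {1, 2, 3, 4, 5, 6, 7, 8} must be used), so Frank = 1.
The 7 still-open variables draw from only 7 values {2, 3, 4, 5, 6, 7, 8}, so each is used; only Nate can be 4, hence Nate = 4.
Among the 6 still-open variables, 3 fits only Hank (and all 6 values in {2, 3, 5, 6, 7, 8} must be used), so Hank = 3.
Among the 5 still-open variables, 7 fits only Bob (and all 5 values in {2, 5, 6, 7, 8} must be used), so Bob = 7.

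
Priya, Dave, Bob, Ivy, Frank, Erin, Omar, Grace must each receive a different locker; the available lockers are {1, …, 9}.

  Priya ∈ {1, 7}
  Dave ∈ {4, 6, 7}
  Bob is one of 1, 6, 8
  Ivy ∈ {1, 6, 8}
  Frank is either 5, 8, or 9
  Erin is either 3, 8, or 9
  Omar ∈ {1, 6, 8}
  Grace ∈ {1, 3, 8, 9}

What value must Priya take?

7

The 8 variables together cover exactly {1, 3, 4, 5, 6, 7, 8, 9} — 8 values for 8 variables — and 4 appears only in Dave's list, so Dave = 4.
The 7 still-open variables together cover exactly {1, 3, 5, 6, 7, 8, 9} — 7 values for 7 variables — and 5 appears only in Frank's list, so Frank = 5.
The 6 still-open variables draw from only 6 values {1, 3, 6, 7, 8, 9}, so each is used; only Priya can be 7, hence Priya = 7.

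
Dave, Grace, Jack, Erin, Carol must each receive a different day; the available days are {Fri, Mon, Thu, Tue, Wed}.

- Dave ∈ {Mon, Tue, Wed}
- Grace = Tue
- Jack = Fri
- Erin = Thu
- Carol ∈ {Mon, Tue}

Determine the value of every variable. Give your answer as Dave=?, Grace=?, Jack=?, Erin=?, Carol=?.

Dave=Wed, Grace=Tue, Jack=Fri, Erin=Thu, Carol=Mon

Grace has just one choice, so Grace = Tue. So Dave, Carol can't be Tue.
Jack's domain is down to {Fri}, so Jack = Fri.
Erin must be Thu (only option left).
Carol's domain is down to {Mon}, so Carol = Mon. Strike Mon from Dave.
Dave has just one choice, so Dave = Wed.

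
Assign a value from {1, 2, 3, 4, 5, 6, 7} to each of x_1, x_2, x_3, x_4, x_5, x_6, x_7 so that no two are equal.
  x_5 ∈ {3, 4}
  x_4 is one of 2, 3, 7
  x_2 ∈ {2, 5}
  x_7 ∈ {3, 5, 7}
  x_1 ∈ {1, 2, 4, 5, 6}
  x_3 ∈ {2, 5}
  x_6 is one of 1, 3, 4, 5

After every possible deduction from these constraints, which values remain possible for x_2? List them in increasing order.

2, 5

Among the 7 variables, 6 fits only x_1 (and all 7 values in {1, 2, 3, 4, 5, 6, 7} must be used), so x_1 = 6.
The 6 still-open variables draw from only 6 values {1, 2, 3, 4, 5, 7}, so each is used; only x_6 can be 1, hence x_6 = 1.
The 5 still-open variables together cover exactly {2, 3, 4, 5, 7} — 5 values for 5 variables — and 4 appears only in x_5's list, so x_5 = 4.
x_2 and x_3 share exactly the 2 values {2, 5}; by pigeonhole those values go to them, so strike 2, 5 from x_4, x_7.
No further eliminations apply; x_2 can still be any of 2, 5.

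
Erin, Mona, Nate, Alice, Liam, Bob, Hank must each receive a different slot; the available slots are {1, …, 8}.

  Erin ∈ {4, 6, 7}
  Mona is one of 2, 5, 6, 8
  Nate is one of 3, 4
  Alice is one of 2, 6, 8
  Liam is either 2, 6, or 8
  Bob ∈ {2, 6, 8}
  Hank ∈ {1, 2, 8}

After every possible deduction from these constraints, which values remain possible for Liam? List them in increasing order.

2, 6, 8

The 3 variables Alice, Liam, Bob are confined to {2, 6, 8}, which locks those values in; drop them from Erin, Mona, Hank.
Mona has just one choice, so Mona = 5.
Hank has just one choice, so Hank = 1.
No further eliminations apply; Liam can still be any of 2, 6, 8.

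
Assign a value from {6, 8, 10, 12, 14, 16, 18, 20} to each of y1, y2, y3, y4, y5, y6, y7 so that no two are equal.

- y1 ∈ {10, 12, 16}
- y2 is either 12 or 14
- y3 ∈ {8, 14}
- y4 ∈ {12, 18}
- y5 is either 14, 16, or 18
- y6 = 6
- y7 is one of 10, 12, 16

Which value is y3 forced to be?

8

y6's domain is down to {6}, so y6 = 6.
The 6 still-open variables draw from only 6 values {8, 10, 12, 14, 16, 18}, so each is used; only y3 can be 8, hence y3 = 8.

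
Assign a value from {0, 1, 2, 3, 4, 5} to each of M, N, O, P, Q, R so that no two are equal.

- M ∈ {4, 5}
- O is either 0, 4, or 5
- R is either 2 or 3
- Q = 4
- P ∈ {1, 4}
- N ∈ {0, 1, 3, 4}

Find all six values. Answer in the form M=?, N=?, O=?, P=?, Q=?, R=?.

M=5, N=3, O=0, P=1, Q=4, R=2

Q has just one choice, so Q = 4. So M, N, O, P can't be 4.
M has just one choice, so M = 5. Eliminate 5 elsewhere: O.
That leaves O = 0. Remove 0 from N.
P has just one choice, so P = 1. So N can't be 1.
N's domain is down to {3}, so N = 3. Remove 3 from R.
R must be 2 (only option left).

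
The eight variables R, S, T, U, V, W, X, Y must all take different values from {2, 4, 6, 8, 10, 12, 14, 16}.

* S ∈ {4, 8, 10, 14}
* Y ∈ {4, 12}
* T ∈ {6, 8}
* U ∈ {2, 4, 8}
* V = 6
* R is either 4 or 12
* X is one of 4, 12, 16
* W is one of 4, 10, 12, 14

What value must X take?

16

V has just one choice, so V = 6. Eliminate 6 elsewhere: T.
T must be 8 (only option left). So S, U can't be 8.
The 6 still-open variables together cover exactly {2, 4, 10, 12, 14, 16} — 6 values for 6 variables — and 2 appears only in U's list, so U = 2.
Among the 5 still-open variables, 16 fits only X (and all 5 values in {4, 10, 12, 14, 16} must be used), so X = 16.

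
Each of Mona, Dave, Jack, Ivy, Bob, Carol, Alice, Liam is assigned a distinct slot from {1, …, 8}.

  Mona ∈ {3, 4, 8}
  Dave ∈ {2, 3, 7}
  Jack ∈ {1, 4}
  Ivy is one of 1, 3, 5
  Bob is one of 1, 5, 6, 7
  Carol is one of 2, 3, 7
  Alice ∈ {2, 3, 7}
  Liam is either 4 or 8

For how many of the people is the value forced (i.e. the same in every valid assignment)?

3

Among the 8 variables, 6 fits only Bob (and all 8 values in {1, 2, 3, 4, 5, 6, 7, 8} must be used), so Bob = 6.
The 7 still-open variables together cover exactly {1, 2, 3, 4, 5, 7, 8} — 7 values for 7 variables — and 5 appears only in Ivy's list, so Ivy = 5.
The 6 still-open variables together cover exactly {1, 2, 3, 4, 7, 8} — 6 values for 6 variables — and 1 appears only in Jack's list, so Jack = 1.
Dave, Carol, Alice share exactly the 3 values {2, 3, 7}; by pigeonhole those values go to them, so strike 2, 3, 7 from Mona.
Determined: Jack=1, Ivy=5, Bob=6. The other people each still have more than one consistent value. That makes 3.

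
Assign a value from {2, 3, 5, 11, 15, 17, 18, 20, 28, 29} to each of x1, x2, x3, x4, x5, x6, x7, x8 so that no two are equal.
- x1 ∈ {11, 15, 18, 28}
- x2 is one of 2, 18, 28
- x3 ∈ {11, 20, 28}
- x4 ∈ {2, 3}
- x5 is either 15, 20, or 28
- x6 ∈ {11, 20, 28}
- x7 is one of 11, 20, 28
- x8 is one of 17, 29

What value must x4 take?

3

x3, x6, x7 between them cover only {11, 20, 28} — a naked triple. Remove those values from x1, x2, x5.
x5's domain is down to {15}, so x5 = 15. So x1 can't be 15.
x1's domain is down to {18}, so x1 = 18. Remove 18 from x2.
x2's domain is down to {2}, so x2 = 2. Eliminate 2 elsewhere: x4.
So x4 = 3.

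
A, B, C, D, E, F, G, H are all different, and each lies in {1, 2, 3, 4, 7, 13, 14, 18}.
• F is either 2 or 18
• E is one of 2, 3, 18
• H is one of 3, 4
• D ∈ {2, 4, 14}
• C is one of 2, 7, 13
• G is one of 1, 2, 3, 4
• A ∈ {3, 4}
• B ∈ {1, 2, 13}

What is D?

The 8 variables together cover exactly {1, 2, 3, 4, 7, 13, 14, 18} — 8 values for 8 variables — and 7 appears only in C's list, so C = 7.
The 7 still-open variables draw from only 7 values {1, 2, 3, 4, 13, 14, 18}, so each is used; only B can be 13, hence B = 13.
Among the 6 still-open variables, 1 fits only G (and all 6 values in {1, 2, 3, 4, 14, 18} must be used), so G = 1.
The 5 still-open variables draw from only 5 values {2, 3, 4, 14, 18}, so each is used; only D can be 14, hence D = 14.

14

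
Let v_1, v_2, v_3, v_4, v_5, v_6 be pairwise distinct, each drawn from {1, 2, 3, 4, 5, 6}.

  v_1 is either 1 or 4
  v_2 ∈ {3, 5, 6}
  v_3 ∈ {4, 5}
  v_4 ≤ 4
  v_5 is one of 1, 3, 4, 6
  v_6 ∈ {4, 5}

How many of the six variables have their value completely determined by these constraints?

2

Among the 6 variables, 2 fits only v_4 (and all 6 values in {1, 2, 3, 4, 5, 6} must be used), so v_4 = 2.
v_3 and v_6 share exactly the 2 values {4, 5}; by pigeonhole those values go to them, so strike 4, 5 from v_1, v_2, v_5.
v_1 has just one choice, so v_1 = 1. Eliminate 1 elsewhere: v_5.
Determined: v_1=1, v_4=2. The other variables each still have more than one consistent value. That makes 2.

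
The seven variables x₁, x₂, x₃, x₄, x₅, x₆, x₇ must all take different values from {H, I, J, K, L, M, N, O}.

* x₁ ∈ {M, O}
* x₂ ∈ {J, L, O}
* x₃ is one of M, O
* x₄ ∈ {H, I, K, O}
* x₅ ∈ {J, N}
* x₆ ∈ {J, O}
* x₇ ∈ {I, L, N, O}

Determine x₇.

x₁ and x₃ between them cover only {M, O} — a naked pair. Remove those values from x₂, x₄, x₆, x₇.
x₆ must be J (only option left). Remove J from x₂, x₅.
x₂ must be L (only option left). Eliminate L elsewhere: x₇.
x₅ has just one choice, so x₅ = N. So x₇ can't be N.
So x₇ = I.

I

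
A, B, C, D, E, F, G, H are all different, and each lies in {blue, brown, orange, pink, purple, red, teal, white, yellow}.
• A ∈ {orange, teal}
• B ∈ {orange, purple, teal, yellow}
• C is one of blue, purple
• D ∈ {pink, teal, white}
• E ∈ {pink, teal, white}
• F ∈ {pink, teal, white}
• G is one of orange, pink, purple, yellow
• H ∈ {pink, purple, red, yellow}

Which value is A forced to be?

orange

The 8 variables together cover exactly {blue, orange, pink, purple, red, teal, white, yellow} — 8 values for 8 variables — and blue appears only in C's list, so C = blue.
The 7 still-open variables together cover exactly {orange, pink, purple, red, teal, white, yellow} — 7 values for 7 variables — and red appears only in H's list, so H = red.
D, E, F share exactly the 3 values {pink, teal, white}; by pigeonhole those values go to them, so strike pink, teal, white from A, B, G.
So A = orange.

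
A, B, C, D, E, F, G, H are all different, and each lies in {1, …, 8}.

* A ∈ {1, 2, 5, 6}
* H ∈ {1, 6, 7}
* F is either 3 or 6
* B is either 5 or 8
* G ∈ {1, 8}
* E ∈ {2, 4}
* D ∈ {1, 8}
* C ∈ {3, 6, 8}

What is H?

The 8 variables together cover exactly {1, 2, 3, 4, 5, 6, 7, 8} — 8 values for 8 variables — and 4 appears only in E's list, so E = 4.
The 7 still-open variables together cover exactly {1, 2, 3, 5, 6, 7, 8} — 7 values for 7 variables — and 2 appears only in A's list, so A = 2.
Among the 6 still-open variables, 5 fits only B (and all 6 values in {1, 3, 5, 6, 7, 8} must be used), so B = 5.
The 5 still-open variables together cover exactly {1, 3, 6, 7, 8} — 5 values for 5 variables — and 7 appears only in H's list, so H = 7.

7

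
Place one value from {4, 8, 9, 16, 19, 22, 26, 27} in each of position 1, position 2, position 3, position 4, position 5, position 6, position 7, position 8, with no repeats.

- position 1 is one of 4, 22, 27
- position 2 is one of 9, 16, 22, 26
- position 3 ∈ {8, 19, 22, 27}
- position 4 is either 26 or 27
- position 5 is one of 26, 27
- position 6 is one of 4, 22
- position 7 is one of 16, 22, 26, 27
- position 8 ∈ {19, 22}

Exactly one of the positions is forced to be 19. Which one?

position 8

The 8 variables draw from only 8 values {4, 8, 9, 16, 19, 22, 26, 27}, so each is used; only position 3 can be 8, hence position 3 = 8.
Among the 7 still-open variables, 9 fits only position 2 (and all 7 values in {4, 9, 16, 19, 22, 26, 27} must be used), so position 2 = 9.
The 6 still-open variables together cover exactly {4, 16, 19, 22, 26, 27} — 6 values for 6 variables — and 16 appears only in position 7's list, so position 7 = 16.
Among the 5 still-open variables, 19 fits only position 8 (and all 5 values in {4, 19, 22, 26, 27} must be used), so position 8 = 19.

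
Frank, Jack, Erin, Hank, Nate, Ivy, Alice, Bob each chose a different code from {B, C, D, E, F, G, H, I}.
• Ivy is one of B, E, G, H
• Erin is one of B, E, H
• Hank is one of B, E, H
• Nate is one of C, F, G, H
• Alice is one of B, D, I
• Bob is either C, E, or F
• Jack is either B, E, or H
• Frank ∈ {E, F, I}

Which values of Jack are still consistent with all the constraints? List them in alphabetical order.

The 8 variables draw from only 8 values {B, C, D, E, F, G, H, I}, so each is used; only Alice can be D, hence Alice = D.
The 7 still-open variables draw from only 7 values {B, C, E, F, G, H, I}, so each is used; only Frank can be I, hence Frank = I.
The 3 variables Jack, Erin, Hank are confined to {B, E, H}, which locks those values in; drop them from Nate, Ivy, Bob.
Ivy's domain is down to {G}, so Ivy = G. Remove G from Nate.
No further eliminations apply; Jack can still be any of B, E, H.

B, E, H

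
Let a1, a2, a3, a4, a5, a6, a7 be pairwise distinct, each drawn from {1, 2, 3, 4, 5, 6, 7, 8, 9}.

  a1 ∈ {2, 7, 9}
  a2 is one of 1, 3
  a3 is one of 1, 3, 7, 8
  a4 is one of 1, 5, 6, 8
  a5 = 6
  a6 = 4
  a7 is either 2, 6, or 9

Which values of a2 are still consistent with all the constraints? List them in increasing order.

a5's domain is down to {6}, so a5 = 6. Eliminate 6 elsewhere: a4, a7.
That leaves a6 = 4.
No further eliminations apply; a2 can still be any of 1, 3.

1, 3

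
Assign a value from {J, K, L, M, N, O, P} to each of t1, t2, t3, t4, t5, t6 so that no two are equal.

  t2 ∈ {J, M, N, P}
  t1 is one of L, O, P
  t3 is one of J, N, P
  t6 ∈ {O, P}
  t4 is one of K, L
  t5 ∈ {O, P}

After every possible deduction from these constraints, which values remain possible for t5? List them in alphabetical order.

t5 and t6 share exactly the 2 values {O, P}; by pigeonhole those values go to them, so strike O, P from t1, t2, t3.
t1 has just one choice, so t1 = L. Remove L from t4.
t4 must be K (only option left).
No further eliminations apply; t5 can still be any of O, P.

O, P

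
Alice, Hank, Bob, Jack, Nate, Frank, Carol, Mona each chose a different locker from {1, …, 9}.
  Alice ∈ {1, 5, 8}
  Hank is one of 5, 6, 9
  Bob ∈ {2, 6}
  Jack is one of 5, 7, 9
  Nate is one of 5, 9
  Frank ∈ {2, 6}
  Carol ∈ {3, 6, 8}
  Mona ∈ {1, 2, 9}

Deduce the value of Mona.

1

The 8 variables together cover exactly {1, 2, 3, 5, 6, 7, 8, 9} — 8 values for 8 variables — and 3 appears only in Carol's list, so Carol = 3.
The 7 still-open variables draw from only 7 values {1, 2, 5, 6, 7, 8, 9}, so each is used; only Jack can be 7, hence Jack = 7.
The 6 still-open variables draw from only 6 values {1, 2, 5, 6, 8, 9}, so each is used; only Alice can be 8, hence Alice = 8.
The 5 still-open variables draw from only 5 values {1, 2, 5, 6, 9}, so each is used; only Mona can be 1, hence Mona = 1.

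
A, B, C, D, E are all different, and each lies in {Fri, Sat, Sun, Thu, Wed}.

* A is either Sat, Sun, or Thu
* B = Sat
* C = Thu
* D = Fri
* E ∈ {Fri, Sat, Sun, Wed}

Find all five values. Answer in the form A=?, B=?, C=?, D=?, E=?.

B has just one choice, so B = Sat. Remove Sat from A, E.
C has just one choice, so C = Thu. Strike Thu from A.
D's domain is down to {Fri}, so D = Fri. Remove Fri from E.
A must be Sun (only option left). Remove Sun from E.
E's domain is down to {Wed}, so E = Wed.

A=Sun, B=Sat, C=Thu, D=Fri, E=Wed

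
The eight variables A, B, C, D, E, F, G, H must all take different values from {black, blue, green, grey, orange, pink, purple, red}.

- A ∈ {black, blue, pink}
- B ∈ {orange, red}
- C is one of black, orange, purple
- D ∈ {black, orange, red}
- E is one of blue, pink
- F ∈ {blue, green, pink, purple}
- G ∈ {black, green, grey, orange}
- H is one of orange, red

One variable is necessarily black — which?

D

Among the 8 variables, grey fits only G (and all 8 values in {black, blue, green, grey, orange, pink, purple, red} must be used), so G = grey.
The 7 still-open variables together cover exactly {black, blue, green, orange, pink, purple, red} — 7 values for 7 variables — and green appears only in F's list, so F = green.
The 6 still-open variables together cover exactly {black, blue, orange, pink, purple, red} — 6 values for 6 variables — and purple appears only in C's list, so C = purple.
The 2 variables B and H are confined to {orange, red}, which locks those values in; drop them from D.
So black goes to D.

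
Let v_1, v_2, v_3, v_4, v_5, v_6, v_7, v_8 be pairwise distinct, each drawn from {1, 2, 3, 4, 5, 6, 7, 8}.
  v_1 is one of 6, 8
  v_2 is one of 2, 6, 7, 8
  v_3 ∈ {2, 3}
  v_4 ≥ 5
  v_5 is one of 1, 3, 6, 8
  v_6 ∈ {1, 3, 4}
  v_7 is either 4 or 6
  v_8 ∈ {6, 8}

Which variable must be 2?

v_3

Among the 8 variables, 5 fits only v_4 (and all 8 values in {1, 2, 3, 4, 5, 6, 7, 8} must be used), so v_4 = 5.
The 7 still-open variables draw from only 7 values {1, 2, 3, 4, 6, 7, 8}, so each is used; only v_2 can be 7, hence v_2 = 7.
The 6 still-open variables draw from only 6 values {1, 2, 3, 4, 6, 8}, so each is used; only v_3 can be 2, hence v_3 = 2.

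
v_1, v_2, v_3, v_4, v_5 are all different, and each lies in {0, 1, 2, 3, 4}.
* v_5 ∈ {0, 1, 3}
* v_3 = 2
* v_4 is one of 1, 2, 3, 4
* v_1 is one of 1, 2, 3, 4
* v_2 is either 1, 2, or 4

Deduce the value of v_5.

0

v_3 has just one choice, so v_3 = 2. So v_1, v_2, v_4 can't be 2.
The 4 still-open variables draw from only 4 values {0, 1, 3, 4}, so each is used; only v_5 can be 0, hence v_5 = 0.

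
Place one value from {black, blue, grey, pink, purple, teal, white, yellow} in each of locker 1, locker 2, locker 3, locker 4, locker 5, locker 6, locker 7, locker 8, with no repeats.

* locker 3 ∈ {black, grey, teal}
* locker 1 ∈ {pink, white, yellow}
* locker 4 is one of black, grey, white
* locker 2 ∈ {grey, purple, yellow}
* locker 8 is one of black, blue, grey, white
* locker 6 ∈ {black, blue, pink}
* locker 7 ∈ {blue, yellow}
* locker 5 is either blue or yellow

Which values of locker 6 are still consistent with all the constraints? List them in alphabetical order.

The 8 variables draw from only 8 values {black, blue, grey, pink, purple, teal, white, yellow}, so each is used; only locker 2 can be purple, hence locker 2 = purple.
Among the 7 still-open variables, teal fits only locker 3 (and all 7 values in {black, blue, grey, pink, teal, white, yellow} must be used), so locker 3 = teal.
locker 5 and locker 7 between them cover only {blue, yellow} — a naked pair. Remove those values from locker 1, locker 6, locker 8.
No further eliminations apply; locker 6 can still be any of black, pink.

black, pink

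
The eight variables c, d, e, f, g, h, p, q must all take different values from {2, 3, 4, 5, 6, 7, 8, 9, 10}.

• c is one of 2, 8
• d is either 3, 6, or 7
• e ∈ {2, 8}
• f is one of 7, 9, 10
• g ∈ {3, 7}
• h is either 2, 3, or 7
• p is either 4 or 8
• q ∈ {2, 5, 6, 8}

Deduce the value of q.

5

c and e between them cover only {2, 8} — a naked pair. Remove those values from h, p, q.
p must be 4 (only option left).
The 2 variables g and h are confined to {3, 7}, which locks those values in; drop them from d, f.
d's domain is down to {6}, so d = 6. Strike 6 from q.
So q = 5.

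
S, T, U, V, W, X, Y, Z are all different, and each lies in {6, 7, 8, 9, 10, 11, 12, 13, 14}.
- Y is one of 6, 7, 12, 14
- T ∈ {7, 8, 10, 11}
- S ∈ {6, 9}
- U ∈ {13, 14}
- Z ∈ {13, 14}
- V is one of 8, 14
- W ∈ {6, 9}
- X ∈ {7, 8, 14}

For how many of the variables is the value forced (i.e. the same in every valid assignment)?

3

S and W between them cover only {6, 9} — a naked pair. Remove those values from Y.
U and Z between them cover only {13, 14} — a naked pair. Remove those values from V, X, Y.
That leaves V = 8. Strike 8 from T, X.
That leaves X = 7. Remove 7 from T, Y.
Y must be 12 (only option left).
Determined: V=8, X=7, Y=12. The other variables each still have more than one consistent value. That makes 3.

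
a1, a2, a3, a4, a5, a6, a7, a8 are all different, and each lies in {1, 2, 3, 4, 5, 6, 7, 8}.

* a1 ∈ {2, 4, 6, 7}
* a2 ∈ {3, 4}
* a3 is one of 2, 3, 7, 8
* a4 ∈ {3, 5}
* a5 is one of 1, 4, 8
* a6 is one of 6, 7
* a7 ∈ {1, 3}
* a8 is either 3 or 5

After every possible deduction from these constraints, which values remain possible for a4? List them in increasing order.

3, 5

a4 and a8 share exactly the 2 values {3, 5}; by pigeonhole those values go to them, so strike 3, 5 from a2, a3, a7.
a2 must be 4 (only option left). Strike 4 from a1, a5.
a7's domain is down to {1}, so a7 = 1. Strike 1 from a5.
That leaves a5 = 8. Strike 8 from a3.
No further eliminations apply; a4 can still be any of 3, 5.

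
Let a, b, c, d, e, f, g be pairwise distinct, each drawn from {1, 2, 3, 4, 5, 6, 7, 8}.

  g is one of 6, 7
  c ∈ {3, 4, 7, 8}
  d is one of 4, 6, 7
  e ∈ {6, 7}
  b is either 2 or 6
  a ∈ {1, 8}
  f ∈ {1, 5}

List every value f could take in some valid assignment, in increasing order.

1, 5

The 2 variables e and g are confined to {6, 7}, which locks those values in; drop them from b, c, d.
b must be 2 (only option left).
d has just one choice, so d = 4. Remove 4 from c.
No further eliminations apply; f can still be any of 1, 5.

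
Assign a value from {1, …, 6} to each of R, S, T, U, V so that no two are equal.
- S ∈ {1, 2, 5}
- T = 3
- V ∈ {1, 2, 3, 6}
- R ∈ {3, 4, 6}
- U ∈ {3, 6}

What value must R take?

T has just one choice, so T = 3. So R, U, V can't be 3.
U has just one choice, so U = 6. So R, V can't be 6.
So R = 4.

4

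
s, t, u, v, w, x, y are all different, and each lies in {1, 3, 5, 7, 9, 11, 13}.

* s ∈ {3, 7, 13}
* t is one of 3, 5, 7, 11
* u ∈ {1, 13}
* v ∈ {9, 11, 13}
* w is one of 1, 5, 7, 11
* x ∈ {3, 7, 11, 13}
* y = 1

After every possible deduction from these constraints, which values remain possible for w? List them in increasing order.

5, 7, 11

y's domain is down to {1}, so y = 1. Strike 1 from u, w.
u must be 13 (only option left). Eliminate 13 elsewhere: s, v, x.
Among the 5 still-open variables, 9 fits only v (and all 5 values in {3, 5, 7, 9, 11} must be used), so v = 9.
No further eliminations apply; w can still be any of 5, 7, 11.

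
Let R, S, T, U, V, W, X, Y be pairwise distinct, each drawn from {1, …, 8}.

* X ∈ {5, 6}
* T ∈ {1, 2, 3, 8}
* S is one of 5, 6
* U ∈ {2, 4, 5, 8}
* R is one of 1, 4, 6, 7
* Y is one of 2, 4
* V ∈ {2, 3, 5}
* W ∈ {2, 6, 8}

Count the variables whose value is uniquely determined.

The 8 variables together cover exactly {1, 2, 3, 4, 5, 6, 7, 8} — 8 values for 8 variables — and 7 appears only in R's list, so R = 7.
The 7 still-open variables together cover exactly {1, 2, 3, 4, 5, 6, 8} — 7 values for 7 variables — and 1 appears only in T's list, so T = 1.
Among the 6 still-open variables, 3 fits only V (and all 6 values in {2, 3, 4, 5, 6, 8} must be used), so V = 3.
The 2 variables S and X are confined to {5, 6}, which locks those values in; drop them from U, W.
Determined: R=7, T=1, V=3. The other variables each still have more than one consistent value. That makes 3.

3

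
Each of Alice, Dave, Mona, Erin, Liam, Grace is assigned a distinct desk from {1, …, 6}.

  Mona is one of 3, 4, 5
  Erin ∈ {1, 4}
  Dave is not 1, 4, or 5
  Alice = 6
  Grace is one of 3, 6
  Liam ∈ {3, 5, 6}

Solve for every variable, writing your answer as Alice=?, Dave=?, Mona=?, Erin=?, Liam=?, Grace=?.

Alice's domain is down to {6}, so Alice = 6. Remove 6 from Dave, Liam, Grace.
That leaves Grace = 3. So Dave, Mona, Liam can't be 3.
Dave must be 2 (only option left).
Liam must be 5 (only option left). Strike 5 from Mona.
Mona must be 4 (only option left). So Erin can't be 4.
Erin has just one choice, so Erin = 1.

Alice=6, Dave=2, Mona=4, Erin=1, Liam=5, Grace=3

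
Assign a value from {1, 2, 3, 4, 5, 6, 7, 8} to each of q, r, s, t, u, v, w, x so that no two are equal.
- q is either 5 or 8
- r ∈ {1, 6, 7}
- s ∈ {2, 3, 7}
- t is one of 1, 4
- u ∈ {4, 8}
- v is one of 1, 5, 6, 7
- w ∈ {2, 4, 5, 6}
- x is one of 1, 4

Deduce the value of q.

5

The 8 variables draw from only 8 values {1, 2, 3, 4, 5, 6, 7, 8}, so each is used; only s can be 3, hence s = 3.
Among the 7 still-open variables, 2 fits only w (and all 7 values in {1, 2, 4, 5, 6, 7, 8} must be used), so w = 2.
The 2 variables t and x are confined to {1, 4}, which locks those values in; drop them from r, u, v.
u's domain is down to {8}, so u = 8. Remove 8 from q.
So q = 5.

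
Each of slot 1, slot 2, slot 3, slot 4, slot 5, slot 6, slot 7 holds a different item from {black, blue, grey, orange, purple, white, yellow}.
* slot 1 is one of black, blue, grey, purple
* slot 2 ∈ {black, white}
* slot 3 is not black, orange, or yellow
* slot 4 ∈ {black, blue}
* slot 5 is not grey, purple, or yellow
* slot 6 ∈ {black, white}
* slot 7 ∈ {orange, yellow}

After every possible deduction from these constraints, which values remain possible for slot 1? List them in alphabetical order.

The 7 variables together cover exactly {black, blue, grey, orange, purple, white, yellow} — 7 values for 7 variables — and yellow appears only in slot 7's list, so slot 7 = yellow.
Among the 6 still-open variables, orange fits only slot 5 (and all 6 values in {black, blue, grey, orange, purple, white} must be used), so slot 5 = orange.
The 2 variables slot 2 and slot 6 are confined to {black, white}, which locks those values in; drop them from slot 1, slot 3, slot 4.
That leaves slot 4 = blue. Remove blue from slot 1, slot 3.
No further eliminations apply; slot 1 can still be any of grey, purple.

grey, purple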